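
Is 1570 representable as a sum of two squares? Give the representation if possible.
7² + 39² (a=7, b=39)

Factorization: 1570 = 2 × 5 × 157
By Fermat: n is sum of two squares iff every prime p ≡ 3 (mod 4) appears to even power.
All primes ≡ 3 (mod 4) appear to even power.
Search a = 0, 1, 2, … for 1570 - a² a perfect square: first hit at a = 7: 1570 - 49 = 1521 = 39².
1570 = 7² + 39² = 49 + 1521 ✓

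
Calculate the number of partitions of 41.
44583

p(n) counts ways to write n as a sum of positive integers (order ignored).
Euler's pentagonal recurrence: p(k) = p(k-1) + p(k-2) - p(k-5) - p(k-7) + p(k-12) + p(k-15) - ... (offsets j(3j∓1)/2, signs ++--, p(0)=1, p(<0)=0).
DP table for k = 0..40: p(0)=1, p(1)=1, p(2)=2, p(3)=3, p(4)=5, p(5)=7, p(6)=11, p(7)=15, p(8)=22, p(9)=30, p(10)=42, p(11)=56, p(12)=77, p(13)=101, p(14)=135, p(15)=176, p(16)=231, p(17)=297, p(18)=385, p(19)=490, p(20)=627, p(21)=792, p(22)=1002, p(23)=1255, p(24)=1575, p(25)=1958, p(26)=2436, p(27)=3010, p(28)=3718, p(29)=4565, p(30)=5604, p(31)=6842, p(32)=8349, p(33)=10143, p(34)=12310, p(35)=14883, p(36)=17977, p(37)=21637, p(38)=26015, p(39)=31185, p(40)=37338.
Final step: p(41) = p(40) + p(39) - p(36) - p(34) + p(29) + p(26) - p(19) - p(15) + p(6) + p(1)
= 37338 + 31185 - 17977 - 12310 + 4565 + 2436 - 490 - 176 + 11 + 1
= 44583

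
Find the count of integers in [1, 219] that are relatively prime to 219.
144

219 = 3 × 73
φ(n) = n × ∏(1 - 1/p) for each prime p dividing n
φ(219) = 219 × (1 - 1/3) × (1 - 1/73) = 144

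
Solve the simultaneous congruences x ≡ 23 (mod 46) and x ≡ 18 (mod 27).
207

Using Chinese Remainder Theorem:
M = 46 × 27 = 1242
M1 = 27, M2 = 46
y1 = 27^(-1) mod 46 = 29
y2 = 46^(-1) mod 27 = 10
x = (23×27×29 + 18×46×10) mod 1242 = 207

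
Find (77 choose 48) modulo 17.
0

Using Lucas' theorem:
Write n=77 and k=48 in base 17:
n in base 17: [4, 9]
k in base 17: [2, 14]
C(77,48) mod 17 = ∏ C(n_i, k_i) mod 17
Digit binomials (mod 17): C(4,2) = 6; C(9,14) = 0 (k_i > n_i)
Product: 6 × 0 = 0 ≡ 0 (mod 17)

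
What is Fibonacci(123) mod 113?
79

Matrix identity: Q^n = [[F_(n+1), F_n], [F_n, F_(n-1)]] with Q = [[1,1],[1,0]].
n = 123 = 1111011₂. Square-and-multiply, entries mod 113:
Q^1 = [[1,1],[1,0]]
Q^3 = (Q^1)²·Q = [[3,2],[2,1]]
Q^7 = (Q^3)²·Q = [[21,13],[13,8]]
Q^15 = (Q^7)²·Q = [[83,45],[45,38]]
Q^30 = (Q^15)² = [[100,21],[21,79]]
Q^61 = (Q^30)²·Q = [[75,45],[45,30]]
Q^123 = (Q^61)²·Q = [[58,79],[79,92]]
F_123 mod 113 = Q^123[0][1] = 79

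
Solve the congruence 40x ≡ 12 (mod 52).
x ≡ 12 (mod 13)

gcd(40, 52) = 4, which divides 12, so solutions exist.
Divide through by 4: 10x ≡ 3 (mod 13).
Find 10^(-1) mod 13 by the extended Euclidean algorithm:
13 = 1 × 10 + 3  ⟹  3 = (1)·13 + (-1)·10
10 = 3 × 3 + 1  ⟹  1 = (-3)·13 + (4)·10
So (4)·10 ≡ 1 (mod 13), i.e. 10^(-1) ≡ 4 (mod 13).
x ≡ 4 × 3 = 12 ≡ 12 (mod 13).
Check: 40 × 12 = 480 ≡ 12 (mod 52).
x ≡ 12 (mod 13), giving 4 solutions mod 52.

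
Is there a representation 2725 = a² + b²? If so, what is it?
15² + 50² (a=15, b=50)

Factorization: 2725 = 5^2 × 109
By Fermat: n is sum of two squares iff every prime p ≡ 3 (mod 4) appears to even power.
All primes ≡ 3 (mod 4) appear to even power.
Search a = 0, 1, 2, … for 2725 - a² a perfect square: first hit at a = 15: 2725 - 225 = 2500 = 50².
2725 = 15² + 50² = 225 + 2500 ✓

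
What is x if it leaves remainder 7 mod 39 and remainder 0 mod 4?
124

Using Chinese Remainder Theorem:
M = 39 × 4 = 156
M1 = 4, M2 = 39
y1 = 4^(-1) mod 39 = 10
y2 = 39^(-1) mod 4 = 3
x = (7×4×10 + 0×39×3) mod 156 = 124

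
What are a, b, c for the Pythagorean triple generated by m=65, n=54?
(1309, 7020, 7141)

Euclid's formula: a = m² - n², b = 2mn, c = m² + n²
m = 65, n = 54
a = 65² - 54² = 4225 - 2916 = 1309
b = 2 × 65 × 54 = 7020
c = 65² + 54² = 4225 + 2916 = 7141
Verification: 1309² + 7020² = 1713481 + 49280400 = 50993881 = 7141² ✓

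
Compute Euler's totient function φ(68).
32

68 = 2^2 × 17
φ(n) = n × ∏(1 - 1/p) for each prime p dividing n
φ(68) = 68 × (1 - 1/2) × (1 - 1/17) = 32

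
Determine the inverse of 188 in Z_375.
2

gcd(188, 375) = 1, so the inverse exists.
Extended Euclidean algorithm on (375, 188):
375 = 1 × 188 + 187  ⟹  187 = (1)·375 + (-1)·188
188 = 1 × 187 + 1  ⟹  1 = (-1)·375 + (2)·188
So (2)·188 ≡ 1 (mod 375), i.e. 188^(-1) ≡ 2 (mod 375).
Check: 188 × 2 = 376 ≡ 1 (mod 375)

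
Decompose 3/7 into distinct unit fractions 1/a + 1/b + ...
1/3 + 1/11 + 1/231

Greedy algorithm:
3/7: ceiling(7/3) = 3, use 1/3
2/21: ceiling(21/2) = 11, use 1/11
1/231: ceiling(231/1) = 231, use 1/231
Result: 3/7 = 1/3 + 1/11 + 1/231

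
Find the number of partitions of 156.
73232243759

p(n) counts ways to write n as a sum of positive integers (order ignored).
Euler's pentagonal recurrence: p(k) = p(k-1) + p(k-2) - p(k-5) - p(k-7) + p(k-12) + p(k-15) - ... (offsets j(3j∓1)/2, signs ++--, p(0)=1, p(<0)=0).
DP table for k = 0..155: p(0)=1, p(1)=1, p(2)=2, p(3)=3, p(4)=5, p(5)=7, p(6)=11, p(7)=15, p(8)=22, p(9)=30, p(10)=42, p(11)=56, p(12)=77, p(13)=101, p(14)=135, p(15)=176, p(16)=231, p(17)=297, p(18)=385, p(19)=490, p(20)=627, p(21)=792, p(22)=1002, p(23)=1255, p(24)=1575, p(25)=1958, p(26)=2436, p(27)=3010, p(28)=3718, p(29)=4565, p(30)=5604, p(31)=6842, p(32)=8349, p(33)=10143, p(34)=12310, p(35)=14883, p(36)=17977, p(37)=21637, p(38)=26015, p(39)=31185, p(40)=37338, p(41)=44583, p(42)=53174, p(43)=63261, p(44)=75175, p(45)=89134, p(46)=105558, p(47)=124754, p(48)=147273, p(49)=173525, p(50)=204226, p(51)=239943, p(52)=281589, p(53)=329931, p(54)=386155, p(55)=451276, p(56)=526823, p(57)=614154, p(58)=715220, p(59)=831820, p(60)=966467, p(61)=1121505, p(62)=1300156, p(63)=1505499, p(64)=1741630, p(65)=2012558, p(66)=2323520, p(67)=2679689, p(68)=3087735, p(69)=3554345, p(70)=4087968, p(71)=4697205, p(72)=5392783, p(73)=6185689, p(74)=7089500, p(75)=8118264, p(76)=9289091, p(77)=10619863, p(78)=12132164, p(79)=13848650, p(80)=15796476, p(81)=18004327, p(82)=20506255, p(83)=23338469, p(84)=26543660, p(85)=30167357, p(86)=34262962, p(87)=38887673, p(88)=44108109, p(89)=49995925, p(90)=56634173, p(91)=64112359, p(92)=72533807, p(93)=82010177, p(94)=92669720, p(95)=104651419, p(96)=118114304, p(97)=133230930, p(98)=150198136, p(99)=169229875, p(100)=190569292, p(101)=214481126, p(102)=241265379, p(103)=271248950, p(104)=304801365, p(105)=342325709, p(106)=384276336, p(107)=431149389, p(108)=483502844, p(109)=541946240, p(110)=607163746, p(111)=679903203, p(112)=761002156, p(113)=851376628, p(114)=952050665, p(115)=1064144451, p(116)=1188908248, p(117)=1327710076, p(118)=1482074143, p(119)=1653668665, p(120)=1844349560, p(121)=2056148051, p(122)=2291320912, p(123)=2552338241, p(124)=2841940500, p(125)=3163127352, p(126)=3519222692, p(127)=3913864295, p(128)=4351078600, p(129)=4835271870, p(130)=5371315400, p(131)=5964539504, p(132)=6620830889, p(133)=7346629512, p(134)=8149040695, p(135)=9035836076, p(136)=10015581680, p(137)=11097645016, p(138)=12292341831, p(139)=13610949895, p(140)=15065878135, p(141)=16670689208, p(142)=18440293320, p(143)=20390982757, p(144)=22540654445, p(145)=24908858009, p(146)=27517052599, p(147)=30388671978, p(148)=33549419497, p(149)=37027355200, p(150)=40853235313, p(151)=45060624582, p(152)=49686288421, p(153)=54770336324, p(154)=60356673280, p(155)=66493182097.
Final step: p(156) = p(155) + p(154) - p(151) - p(149) + p(144) + p(141) - p(134) - p(130) + p(121) + p(116) - p(105) - p(99) + p(86) + p(79) - p(64) - p(56) + p(39) + p(30) - p(11) - p(1)
= 66493182097 + 60356673280 - 45060624582 - 37027355200 + 22540654445 + 16670689208 - 8149040695 - 5371315400 + 2056148051 + 1188908248 - 342325709 - 169229875 + 34262962 + 13848650 - 1741630 - 526823 + 31185 + 5604 - 56 - 1
= 73232243759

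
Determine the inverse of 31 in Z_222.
43

gcd(31, 222) = 1, so the inverse exists.
Extended Euclidean algorithm on (222, 31):
222 = 7 × 31 + 5  ⟹  5 = (1)·222 + (-7)·31
31 = 6 × 5 + 1  ⟹  1 = (-6)·222 + (43)·31
So (43)·31 ≡ 1 (mod 222), i.e. 31^(-1) ≡ 43 (mod 222).
Check: 31 × 43 = 1333 ≡ 1 (mod 222)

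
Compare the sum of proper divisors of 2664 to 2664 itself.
abundant

Proper divisors of 2664: sum = 1 + 2 + 3 + 4 + 6 + 8 + 9 + 12 + ... + 444 + 666 + 888 + 1332 (23 divisors) = 4746
Since 4746 > 2664, 2664 is abundant.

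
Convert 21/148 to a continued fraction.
[0; 7, 21]

Euclidean algorithm steps:
21 = 0 × 148 + 21
148 = 7 × 21 + 1
21 = 21 × 1 + 0
Continued fraction: [0; 7, 21]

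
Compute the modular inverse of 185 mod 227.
27

gcd(185, 227) = 1, so the inverse exists.
Extended Euclidean algorithm on (227, 185):
227 = 1 × 185 + 42  ⟹  42 = (1)·227 + (-1)·185
185 = 4 × 42 + 17  ⟹  17 = (-4)·227 + (5)·185
42 = 2 × 17 + 8  ⟹  8 = (9)·227 + (-11)·185
17 = 2 × 8 + 1  ⟹  1 = (-22)·227 + (27)·185
So (27)·185 ≡ 1 (mod 227), i.e. 185^(-1) ≡ 27 (mod 227).
Check: 185 × 27 = 4995 ≡ 1 (mod 227)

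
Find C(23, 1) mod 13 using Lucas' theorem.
10

Using Lucas' theorem:
Write n=23 and k=1 in base 13:
n in base 13: [1, 10]
k in base 13: [0, 1]
C(23,1) mod 13 = ∏ C(n_i, k_i) mod 13
Digit binomials (mod 13): C(1,0) = 1; C(10,1) = 10
Product: 1 × 10 = 10 ≡ 10 (mod 13)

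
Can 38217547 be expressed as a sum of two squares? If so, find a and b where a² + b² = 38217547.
Not possible

Factorization: 38217547 = 17 × 131^3
By Fermat: n is sum of two squares iff every prime p ≡ 3 (mod 4) appears to even power.
Prime(s) ≡ 3 (mod 4) with odd exponent: [(131, 3)]
Therefore 38217547 cannot be expressed as a² + b².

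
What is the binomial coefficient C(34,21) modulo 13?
2

Using Lucas' theorem:
Write n=34 and k=21 in base 13:
n in base 13: [2, 8]
k in base 13: [1, 8]
C(34,21) mod 13 = ∏ C(n_i, k_i) mod 13
Digit binomials (mod 13): C(2,1) = 2; C(8,8) = 1
Product: 2 × 1 = 2 ≡ 2 (mod 13)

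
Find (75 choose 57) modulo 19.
1

Using Lucas' theorem:
Write n=75 and k=57 in base 19:
n in base 19: [3, 18]
k in base 19: [3, 0]
C(75,57) mod 19 = ∏ C(n_i, k_i) mod 19
Digit binomials (mod 19): C(3,3) = 1; C(18,0) = 1
Product: 1 × 1 = 1 ≡ 1 (mod 19)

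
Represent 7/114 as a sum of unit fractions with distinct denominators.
1/17 + 1/388 + 1/375972

Greedy algorithm:
7/114: ceiling(114/7) = 17, use 1/17
5/1938: ceiling(1938/5) = 388, use 1/388
1/375972: ceiling(375972/1) = 375972, use 1/375972
Result: 7/114 = 1/17 + 1/388 + 1/375972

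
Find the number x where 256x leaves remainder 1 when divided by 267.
97

gcd(256, 267) = 1, so the inverse exists.
Extended Euclidean algorithm on (267, 256):
267 = 1 × 256 + 11  ⟹  11 = (1)·267 + (-1)·256
256 = 23 × 11 + 3  ⟹  3 = (-23)·267 + (24)·256
11 = 3 × 3 + 2  ⟹  2 = (70)·267 + (-73)·256
3 = 1 × 2 + 1  ⟹  1 = (-93)·267 + (97)·256
So (97)·256 ≡ 1 (mod 267), i.e. 256^(-1) ≡ 97 (mod 267).
Check: 256 × 97 = 24832 ≡ 1 (mod 267)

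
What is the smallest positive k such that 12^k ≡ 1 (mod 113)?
112

113 is prime, so ord(12) divides φ(113) = 112.
Divisors of 112: 1, 2, 4, 7, 8, 14, 16, 28, 56, 112.
Repeated squaring: 12^1 ≡ 12, 12^2 ≡ 31, 12^4 ≡ 57, 12^8 ≡ 85, 12^16 ≡ 106, 12^32 ≡ 49, 12^64 ≡ 28 (mod 113).
Test 12^d mod 113 for each divisor d in increasing order:
12^1 ≡ 12
12^2 ≡ 31
12^4 ≡ 57
12^7 = 12^4·12^2·12^1 ≡ 73
12^8 ≡ 85
12^14 = 12^8·12^4·12^2 ≡ 18
12^16 ≡ 106
12^28 = 12^16·12^8·12^4 ≡ 98
12^56 = 12^32·12^16·12^8 ≡ 112
12^112 = 12^64·12^32·12^16 ≡ 1  ← first divisor giving 1
The order is 112.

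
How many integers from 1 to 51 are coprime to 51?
32

51 = 3 × 17
φ(n) = n × ∏(1 - 1/p) for each prime p dividing n
φ(51) = 51 × (1 - 1/3) × (1 - 1/17) = 32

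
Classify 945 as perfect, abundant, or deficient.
abundant

Proper divisors of 945: sum = 1 + 3 + 5 + 7 + 9 + 15 + 21 + 27 + 35 + 45 + 63 + 105 + 135 + 189 + 315 = 975
Since 975 > 945, 945 is abundant.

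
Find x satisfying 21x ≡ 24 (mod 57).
x ≡ 12 (mod 19)

gcd(21, 57) = 3, which divides 24, so solutions exist.
Divide through by 3: 7x ≡ 8 (mod 19).
Find 7^(-1) mod 19 by the extended Euclidean algorithm:
19 = 2 × 7 + 5  ⟹  5 = (1)·19 + (-2)·7
7 = 1 × 5 + 2  ⟹  2 = (-1)·19 + (3)·7
5 = 2 × 2 + 1  ⟹  1 = (3)·19 + (-8)·7
So (-8)·7 ≡ 1 (mod 19), i.e. 7^(-1) ≡ -8 ≡ 11 (mod 19).
x ≡ 11 × 8 = 88 ≡ 12 (mod 19).
Check: 21 × 12 = 252 ≡ 24 (mod 57).
x ≡ 12 (mod 19), giving 3 solutions mod 57.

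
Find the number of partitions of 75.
8118264

p(n) counts ways to write n as a sum of positive integers (order ignored).
Euler's pentagonal recurrence: p(k) = p(k-1) + p(k-2) - p(k-5) - p(k-7) + p(k-12) + p(k-15) - ... (offsets j(3j∓1)/2, signs ++--, p(0)=1, p(<0)=0).
DP table for k = 0..74: p(0)=1, p(1)=1, p(2)=2, p(3)=3, p(4)=5, p(5)=7, p(6)=11, p(7)=15, p(8)=22, p(9)=30, p(10)=42, p(11)=56, p(12)=77, p(13)=101, p(14)=135, p(15)=176, p(16)=231, p(17)=297, p(18)=385, p(19)=490, p(20)=627, p(21)=792, p(22)=1002, p(23)=1255, p(24)=1575, p(25)=1958, p(26)=2436, p(27)=3010, p(28)=3718, p(29)=4565, p(30)=5604, p(31)=6842, p(32)=8349, p(33)=10143, p(34)=12310, p(35)=14883, p(36)=17977, p(37)=21637, p(38)=26015, p(39)=31185, p(40)=37338, p(41)=44583, p(42)=53174, p(43)=63261, p(44)=75175, p(45)=89134, p(46)=105558, p(47)=124754, p(48)=147273, p(49)=173525, p(50)=204226, p(51)=239943, p(52)=281589, p(53)=329931, p(54)=386155, p(55)=451276, p(56)=526823, p(57)=614154, p(58)=715220, p(59)=831820, p(60)=966467, p(61)=1121505, p(62)=1300156, p(63)=1505499, p(64)=1741630, p(65)=2012558, p(66)=2323520, p(67)=2679689, p(68)=3087735, p(69)=3554345, p(70)=4087968, p(71)=4697205, p(72)=5392783, p(73)=6185689, p(74)=7089500.
Final step: p(75) = p(74) + p(73) - p(70) - p(68) + p(63) + p(60) - p(53) - p(49) + p(40) + p(35) - p(24) - p(18) + p(5)
= 7089500 + 6185689 - 4087968 - 3087735 + 1505499 + 966467 - 329931 - 173525 + 37338 + 14883 - 1575 - 385 + 7
= 8118264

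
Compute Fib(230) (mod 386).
321

Matrix identity: Q^n = [[F_(n+1), F_n], [F_n, F_(n-1)]] with Q = [[1,1],[1,0]].
n = 230 = 11100110₂. Square-and-multiply, entries mod 386:
Q^1 = [[1,1],[1,0]]
Q^3 = (Q^1)²·Q = [[3,2],[2,1]]
Q^7 = (Q^3)²·Q = [[21,13],[13,8]]
Q^14 = (Q^7)² = [[224,377],[377,233]]
Q^28 = (Q^14)² = [[77,133],[133,330]]
Q^57 = (Q^28)²·Q = [[163,72],[72,91]]
Q^115 = (Q^57)²·Q = [[247,101],[101,146]]
Q^230 = (Q^115)² = [[186,321],[321,251]]
F_230 mod 386 = Q^230[0][1] = 321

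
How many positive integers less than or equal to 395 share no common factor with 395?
312

395 = 5 × 79
φ(n) = n × ∏(1 - 1/p) for each prime p dividing n
φ(395) = 395 × (1 - 1/5) × (1 - 1/79) = 312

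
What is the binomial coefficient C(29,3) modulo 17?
16

Using Lucas' theorem:
Write n=29 and k=3 in base 17:
n in base 17: [1, 12]
k in base 17: [0, 3]
C(29,3) mod 17 = ∏ C(n_i, k_i) mod 17
Digit binomials (mod 17): C(1,0) = 1; C(12,3) = 220 ≡ 16
Product: 1 × 16 = 16 ≡ 16 (mod 17)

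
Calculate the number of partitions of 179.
625846753120

p(n) counts ways to write n as a sum of positive integers (order ignored).
Euler's pentagonal recurrence: p(k) = p(k-1) + p(k-2) - p(k-5) - p(k-7) + p(k-12) + p(k-15) - ... (offsets j(3j∓1)/2, signs ++--, p(0)=1, p(<0)=0).
DP table for k = 0..178: p(0)=1, p(1)=1, p(2)=2, p(3)=3, p(4)=5, p(5)=7, p(6)=11, p(7)=15, p(8)=22, p(9)=30, p(10)=42, p(11)=56, p(12)=77, p(13)=101, p(14)=135, p(15)=176, p(16)=231, p(17)=297, p(18)=385, p(19)=490, p(20)=627, p(21)=792, p(22)=1002, p(23)=1255, p(24)=1575, p(25)=1958, p(26)=2436, p(27)=3010, p(28)=3718, p(29)=4565, p(30)=5604, p(31)=6842, p(32)=8349, p(33)=10143, p(34)=12310, p(35)=14883, p(36)=17977, p(37)=21637, p(38)=26015, p(39)=31185, p(40)=37338, p(41)=44583, p(42)=53174, p(43)=63261, p(44)=75175, p(45)=89134, p(46)=105558, p(47)=124754, p(48)=147273, p(49)=173525, p(50)=204226, p(51)=239943, p(52)=281589, p(53)=329931, p(54)=386155, p(55)=451276, p(56)=526823, p(57)=614154, p(58)=715220, p(59)=831820, p(60)=966467, p(61)=1121505, p(62)=1300156, p(63)=1505499, p(64)=1741630, p(65)=2012558, p(66)=2323520, p(67)=2679689, p(68)=3087735, p(69)=3554345, p(70)=4087968, p(71)=4697205, p(72)=5392783, p(73)=6185689, p(74)=7089500, p(75)=8118264, p(76)=9289091, p(77)=10619863, p(78)=12132164, p(79)=13848650, p(80)=15796476, p(81)=18004327, p(82)=20506255, p(83)=23338469, p(84)=26543660, p(85)=30167357, p(86)=34262962, p(87)=38887673, p(88)=44108109, p(89)=49995925, p(90)=56634173, p(91)=64112359, p(92)=72533807, p(93)=82010177, p(94)=92669720, p(95)=104651419, p(96)=118114304, p(97)=133230930, p(98)=150198136, p(99)=169229875, p(100)=190569292, p(101)=214481126, p(102)=241265379, p(103)=271248950, p(104)=304801365, p(105)=342325709, p(106)=384276336, p(107)=431149389, p(108)=483502844, p(109)=541946240, p(110)=607163746, p(111)=679903203, p(112)=761002156, p(113)=851376628, p(114)=952050665, p(115)=1064144451, p(116)=1188908248, p(117)=1327710076, p(118)=1482074143, p(119)=1653668665, p(120)=1844349560, p(121)=2056148051, p(122)=2291320912, p(123)=2552338241, p(124)=2841940500, p(125)=3163127352, p(126)=3519222692, p(127)=3913864295, p(128)=4351078600, p(129)=4835271870, p(130)=5371315400, p(131)=5964539504, p(132)=6620830889, p(133)=7346629512, p(134)=8149040695, p(135)=9035836076, p(136)=10015581680, p(137)=11097645016, p(138)=12292341831, p(139)=13610949895, p(140)=15065878135, p(141)=16670689208, p(142)=18440293320, p(143)=20390982757, p(144)=22540654445, p(145)=24908858009, p(146)=27517052599, p(147)=30388671978, p(148)=33549419497, p(149)=37027355200, p(150)=40853235313, p(151)=45060624582, p(152)=49686288421, p(153)=54770336324, p(154)=60356673280, p(155)=66493182097, p(156)=73232243759, p(157)=80630964769, p(158)=88751778802, p(159)=97662728555, p(160)=107438159466, p(161)=118159068427, p(162)=129913904637, p(163)=142798995930, p(164)=156919475295, p(165)=172389800255, p(166)=189334822579, p(167)=207890420102, p(168)=228204732751, p(169)=250438925115, p(170)=274768617130, p(171)=301384802048, p(172)=330495499613, p(173)=362326859895, p(174)=397125074750, p(175)=435157697830, p(176)=476715857290, p(177)=522115831195, p(178)=571701605655.
Final step: p(179) = p(178) + p(177) - p(174) - p(172) + p(167) + p(164) - p(157) - p(153) + p(144) + p(139) - p(128) - p(122) + p(109) + p(102) - p(87) - p(79) + p(62) + p(53) - p(34) - p(24) + p(3)
= 571701605655 + 522115831195 - 397125074750 - 330495499613 + 207890420102 + 156919475295 - 80630964769 - 54770336324 + 22540654445 + 13610949895 - 4351078600 - 2291320912 + 541946240 + 241265379 - 38887673 - 13848650 + 1300156 + 329931 - 12310 - 1575 + 3
= 625846753120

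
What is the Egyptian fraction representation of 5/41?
1/9 + 1/93 + 1/11439

Greedy algorithm:
5/41: ceiling(41/5) = 9, use 1/9
4/369: ceiling(369/4) = 93, use 1/93
1/11439: ceiling(11439/1) = 11439, use 1/11439
Result: 5/41 = 1/9 + 1/93 + 1/11439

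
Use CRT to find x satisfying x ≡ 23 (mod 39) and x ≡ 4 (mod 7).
179

Using Chinese Remainder Theorem:
M = 39 × 7 = 273
M1 = 7, M2 = 39
y1 = 7^(-1) mod 39 = 28
y2 = 39^(-1) mod 7 = 2
x = (23×7×28 + 4×39×2) mod 273 = 179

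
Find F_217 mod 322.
321

Matrix identity: Q^n = [[F_(n+1), F_n], [F_n, F_(n-1)]] with Q = [[1,1],[1,0]].
n = 217 = 11011001₂. Square-and-multiply, entries mod 322:
Q^1 = [[1,1],[1,0]]
Q^3 = (Q^1)²·Q = [[3,2],[2,1]]
Q^6 = (Q^3)² = [[13,8],[8,5]]
Q^13 = (Q^6)²·Q = [[55,233],[233,144]]
Q^27 = (Q^13)²·Q = [[319,320],[320,321]]
Q^54 = (Q^27)² = [[13,8],[8,5]]
Q^108 = (Q^54)² = [[233,144],[144,89]]
Q^217 = (Q^108)²·Q = [[321,321],[321,0]]
F_217 mod 322 = Q^217[0][1] = 321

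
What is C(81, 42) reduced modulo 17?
4

Using Lucas' theorem:
Write n=81 and k=42 in base 17:
n in base 17: [4, 13]
k in base 17: [2, 8]
C(81,42) mod 17 = ∏ C(n_i, k_i) mod 17
Digit binomials (mod 17): C(4,2) = 6; C(13,8) = 1287 ≡ 12
Product: 6 × 12 = 72 ≡ 4 (mod 17)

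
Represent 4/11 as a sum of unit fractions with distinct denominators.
1/3 + 1/33

Greedy algorithm:
4/11: ceiling(11/4) = 3, use 1/3
1/33: ceiling(33/1) = 33, use 1/33
Result: 4/11 = 1/3 + 1/33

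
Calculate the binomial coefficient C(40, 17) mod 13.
0

Using Lucas' theorem:
Write n=40 and k=17 in base 13:
n in base 13: [3, 1]
k in base 13: [1, 4]
C(40,17) mod 13 = ∏ C(n_i, k_i) mod 13
Digit binomials (mod 13): C(3,1) = 3; C(1,4) = 0 (k_i > n_i)
Product: 3 × 0 = 0 ≡ 0 (mod 13)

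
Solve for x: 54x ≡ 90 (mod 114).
x ≡ 8 (mod 19)

gcd(54, 114) = 6, which divides 90, so solutions exist.
Divide through by 6: 9x ≡ 15 (mod 19).
Find 9^(-1) mod 19 by the extended Euclidean algorithm:
19 = 2 × 9 + 1  ⟹  1 = (1)·19 + (-2)·9
So (-2)·9 ≡ 1 (mod 19), i.e. 9^(-1) ≡ -2 ≡ 17 (mod 19).
x ≡ 17 × 15 = 255 ≡ 8 (mod 19).
Check: 54 × 8 = 432 ≡ 90 (mod 114).
x ≡ 8 (mod 19), giving 6 solutions mod 114.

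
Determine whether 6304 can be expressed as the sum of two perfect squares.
52² + 60² (a=52, b=60)

Factorization: 6304 = 2^5 × 197
By Fermat: n is sum of two squares iff every prime p ≡ 3 (mod 4) appears to even power.
All primes ≡ 3 (mod 4) appear to even power.
Search a = 0, 1, 2, … for 6304 - a² a perfect square: first hit at a = 52: 6304 - 2704 = 3600 = 60².
6304 = 52² + 60² = 2704 + 3600 ✓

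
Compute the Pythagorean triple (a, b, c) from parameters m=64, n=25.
(3471, 3200, 4721)

Euclid's formula: a = m² - n², b = 2mn, c = m² + n²
m = 64, n = 25
a = 64² - 25² = 4096 - 625 = 3471
b = 2 × 64 × 25 = 3200
c = 64² + 25² = 4096 + 625 = 4721
Verification: 3471² + 3200² = 12047841 + 10240000 = 22287841 = 4721² ✓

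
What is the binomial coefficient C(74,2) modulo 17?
15

Using Lucas' theorem:
Write n=74 and k=2 in base 17:
n in base 17: [4, 6]
k in base 17: [0, 2]
C(74,2) mod 17 = ∏ C(n_i, k_i) mod 17
Digit binomials (mod 17): C(4,0) = 1; C(6,2) = 15
Product: 1 × 15 = 15 ≡ 15 (mod 17)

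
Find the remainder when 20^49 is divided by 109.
104

Repeated squaring. Binary of 49 = 110001.
20^1 ≡ 20 (mod 109); 20^2 ≡ 73 (mod 109); 20^4 ≡ 97 (mod 109); 20^8 ≡ 35 (mod 109); 20^16 ≡ 26 (mod 109); 20^32 ≡ 22 (mod 109)
20^49 = 20^1 × 20^16 × 20^32 ≡ 104 (mod 109)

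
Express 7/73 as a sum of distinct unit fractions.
1/11 + 1/201 + 1/161403

Greedy algorithm:
7/73: ceiling(73/7) = 11, use 1/11
4/803: ceiling(803/4) = 201, use 1/201
1/161403: ceiling(161403/1) = 161403, use 1/161403
Result: 7/73 = 1/11 + 1/201 + 1/161403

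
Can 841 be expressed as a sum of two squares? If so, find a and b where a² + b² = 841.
0² + 29² (a=0, b=29)

Factorization: 841 = 29^2
By Fermat: n is sum of two squares iff every prime p ≡ 3 (mod 4) appears to even power.
All primes ≡ 3 (mod 4) appear to even power.
Search a = 0, 1, 2, … for 841 - a² a perfect square: first hit at a = 0: 841 - 0 = 841 = 29².
841 = 0² + 29² = 0 + 841 ✓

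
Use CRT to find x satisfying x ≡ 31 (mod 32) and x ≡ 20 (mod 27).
479

Using Chinese Remainder Theorem:
M = 32 × 27 = 864
M1 = 27, M2 = 32
y1 = 27^(-1) mod 32 = 19
y2 = 32^(-1) mod 27 = 11
x = (31×27×19 + 20×32×11) mod 864 = 479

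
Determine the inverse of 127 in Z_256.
127

gcd(127, 256) = 1, so the inverse exists.
Extended Euclidean algorithm on (256, 127):
256 = 2 × 127 + 2  ⟹  2 = (1)·256 + (-2)·127
127 = 63 × 2 + 1  ⟹  1 = (-63)·256 + (127)·127
So (127)·127 ≡ 1 (mod 256), i.e. 127^(-1) ≡ 127 (mod 256).
Check: 127 × 127 = 16129 ≡ 1 (mod 256)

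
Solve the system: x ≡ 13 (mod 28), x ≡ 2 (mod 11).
13

Using Chinese Remainder Theorem:
M = 28 × 11 = 308
M1 = 11, M2 = 28
y1 = 11^(-1) mod 28 = 23
y2 = 28^(-1) mod 11 = 2
x = (13×11×23 + 2×28×2) mod 308 = 13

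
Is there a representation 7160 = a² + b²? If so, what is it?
Not possible

Factorization: 7160 = 2^3 × 5 × 179
By Fermat: n is sum of two squares iff every prime p ≡ 3 (mod 4) appears to even power.
Prime(s) ≡ 3 (mod 4) with odd exponent: [(179, 1)]
Therefore 7160 cannot be expressed as a² + b².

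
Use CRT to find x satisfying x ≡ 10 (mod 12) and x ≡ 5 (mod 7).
82

Using Chinese Remainder Theorem:
M = 12 × 7 = 84
M1 = 7, M2 = 12
y1 = 7^(-1) mod 12 = 7
y2 = 12^(-1) mod 7 = 3
x = (10×7×7 + 5×12×3) mod 84 = 82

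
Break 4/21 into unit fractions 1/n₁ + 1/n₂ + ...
1/6 + 1/42

Greedy algorithm:
4/21: ceiling(21/4) = 6, use 1/6
1/42: ceiling(42/1) = 42, use 1/42
Result: 4/21 = 1/6 + 1/42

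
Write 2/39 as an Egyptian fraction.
1/20 + 1/780

Greedy algorithm:
2/39: ceiling(39/2) = 20, use 1/20
1/780: ceiling(780/1) = 780, use 1/780
Result: 2/39 = 1/20 + 1/780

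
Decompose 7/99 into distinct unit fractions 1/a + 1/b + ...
1/15 + 1/248 + 1/122760

Greedy algorithm:
7/99: ceiling(99/7) = 15, use 1/15
2/495: ceiling(495/2) = 248, use 1/248
1/122760: ceiling(122760/1) = 122760, use 1/122760
Result: 7/99 = 1/15 + 1/248 + 1/122760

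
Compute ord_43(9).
21

43 is prime, so ord(9) divides φ(43) = 42.
Divisors of 42: 1, 2, 3, 6, 7, 14, 21, 42.
Repeated squaring: 9^1 ≡ 9, 9^2 ≡ 38, 9^4 ≡ 25, 9^8 ≡ 23, 9^16 ≡ 13, 9^32 ≡ 40 (mod 43).
Test 9^d mod 43 for each divisor d in increasing order:
9^1 ≡ 9
9^2 ≡ 38
9^3 = 9^2·9^1 ≡ 41
9^6 = 9^4·9^2 ≡ 4
9^7 = 9^4·9^2·9^1 ≡ 36
9^14 = 9^8·9^4·9^2 ≡ 6
9^21 = 9^16·9^4·9^1 ≡ 1  ← first divisor giving 1
The order is 21.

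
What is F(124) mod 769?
555

Matrix identity: Q^n = [[F_(n+1), F_n], [F_n, F_(n-1)]] with Q = [[1,1],[1,0]].
n = 124 = 1111100₂. Square-and-multiply, entries mod 769:
Q^1 = [[1,1],[1,0]]
Q^3 = (Q^1)²·Q = [[3,2],[2,1]]
Q^7 = (Q^3)²·Q = [[21,13],[13,8]]
Q^15 = (Q^7)²·Q = [[218,610],[610,377]]
Q^31 = (Q^15)²·Q = [[501,519],[519,751]]
Q^62 = (Q^31)² = [[518,752],[752,535]]
Q^124 = (Q^62)² = [[232,555],[555,446]]
F_124 mod 769 = Q^124[0][1] = 555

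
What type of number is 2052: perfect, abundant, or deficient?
abundant

Proper divisors of 2052: sum = 1 + 2 + 3 + 4 + 6 + 9 + 12 + 18 + ... + 342 + 513 + 684 + 1026 (23 divisors) = 3548
Since 3548 > 2052, 2052 is abundant.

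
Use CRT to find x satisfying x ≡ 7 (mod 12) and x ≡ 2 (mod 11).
79

Using Chinese Remainder Theorem:
M = 12 × 11 = 132
M1 = 11, M2 = 12
y1 = 11^(-1) mod 12 = 11
y2 = 12^(-1) mod 11 = 1
x = (7×11×11 + 2×12×1) mod 132 = 79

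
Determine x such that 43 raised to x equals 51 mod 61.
11

Baby-step giant-step with step n = ⌈√61⌉ = 8.
Baby steps 43^j mod 61 (j:value) for j=0..7: 0:1, 1:43, 2:19, 3:24, 4:56, 5:29, 6:27, 7:2.
Giant-step multiplier: 43^(-8) ≡ 43^(60-8) = 43^52 ≡ 22 (mod 61).
Giant steps γ_i = 51·22^i mod 61: γ_0=51, γ_1=24 (in table at j=3).
x = i·n + j = 1·8 + 3 = 11.
Check: 43^11 ≡ 51 (mod 61).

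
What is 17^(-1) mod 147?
26

gcd(17, 147) = 1, so the inverse exists.
Extended Euclidean algorithm on (147, 17):
147 = 8 × 17 + 11  ⟹  11 = (1)·147 + (-8)·17
17 = 1 × 11 + 6  ⟹  6 = (-1)·147 + (9)·17
11 = 1 × 6 + 5  ⟹  5 = (2)·147 + (-17)·17
6 = 1 × 5 + 1  ⟹  1 = (-3)·147 + (26)·17
So (26)·17 ≡ 1 (mod 147), i.e. 17^(-1) ≡ 26 (mod 147).
Check: 17 × 26 = 442 ≡ 1 (mod 147)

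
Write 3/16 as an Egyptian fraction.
1/6 + 1/48

Greedy algorithm:
3/16: ceiling(16/3) = 6, use 1/6
1/48: ceiling(48/1) = 48, use 1/48
Result: 3/16 = 1/6 + 1/48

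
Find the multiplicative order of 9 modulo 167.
83

167 is prime, so ord(9) divides φ(167) = 166.
Divisors of 166: 1, 2, 83, 166.
Repeated squaring: 9^1 ≡ 9, 9^2 ≡ 81, 9^4 ≡ 48, 9^8 ≡ 133, 9^16 ≡ 154, 9^32 ≡ 2, 9^64 ≡ 4, 9^128 ≡ 16 (mod 167).
Test 9^d mod 167 for each divisor d in increasing order:
9^1 ≡ 9
9^2 ≡ 81
9^83 = 9^64·9^16·9^2·9^1 ≡ 1  ← first divisor giving 1
The order is 83.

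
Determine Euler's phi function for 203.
168

203 = 7 × 29
φ(n) = n × ∏(1 - 1/p) for each prime p dividing n
φ(203) = 203 × (1 - 1/7) × (1 - 1/29) = 168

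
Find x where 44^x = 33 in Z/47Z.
37

Baby-step giant-step with step n = ⌈√47⌉ = 7.
Baby steps 44^j mod 47 (j:value) for j=0..6: 0:1, 1:44, 2:9, 3:20, 4:34, 5:39, 6:24.
Giant-step multiplier: 44^(-7) ≡ 44^(46-7) = 44^39 ≡ 15 (mod 47).
Giant steps γ_i = 33·15^i mod 47: γ_0=33, γ_1=25, γ_2=46, γ_3=32, γ_4=10, γ_5=9 (in table at j=2).
x = i·n + j = 5·7 + 2 = 37.
Check: 44^37 ≡ 33 (mod 47).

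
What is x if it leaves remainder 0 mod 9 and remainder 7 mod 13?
72

Using Chinese Remainder Theorem:
M = 9 × 13 = 117
M1 = 13, M2 = 9
y1 = 13^(-1) mod 9 = 7
y2 = 9^(-1) mod 13 = 3
x = (0×13×7 + 7×9×3) mod 117 = 72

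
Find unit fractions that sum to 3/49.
1/17 + 1/417 + 1/347361

Greedy algorithm:
3/49: ceiling(49/3) = 17, use 1/17
2/833: ceiling(833/2) = 417, use 1/417
1/347361: ceiling(347361/1) = 347361, use 1/347361
Result: 3/49 = 1/17 + 1/417 + 1/347361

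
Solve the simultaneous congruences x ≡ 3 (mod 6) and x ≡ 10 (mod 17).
27

Using Chinese Remainder Theorem:
M = 6 × 17 = 102
M1 = 17, M2 = 6
y1 = 17^(-1) mod 6 = 5
y2 = 6^(-1) mod 17 = 3
x = (3×17×5 + 10×6×3) mod 102 = 27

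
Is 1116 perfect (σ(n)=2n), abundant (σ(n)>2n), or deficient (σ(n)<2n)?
abundant

Proper divisors of 1116: sum = 1 + 2 + 3 + 4 + 6 + 9 + 12 + 18 + ... + 186 + 279 + 372 + 558 (17 divisors) = 1796
Since 1796 > 1116, 1116 is abundant.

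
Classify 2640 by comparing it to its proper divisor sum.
abundant

Proper divisors of 2640: sum = 1 + 2 + 3 + 4 + 5 + 6 + 8 + 10 + ... + 528 + 660 + 880 + 1320 (39 divisors) = 6288
Since 6288 > 2640, 2640 is abundant.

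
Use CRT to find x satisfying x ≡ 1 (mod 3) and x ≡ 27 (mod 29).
85

Using Chinese Remainder Theorem:
M = 3 × 29 = 87
M1 = 29, M2 = 3
y1 = 29^(-1) mod 3 = 2
y2 = 3^(-1) mod 29 = 10
x = (1×29×2 + 27×3×10) mod 87 = 85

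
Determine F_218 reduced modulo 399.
286

Matrix identity: Q^n = [[F_(n+1), F_n], [F_n, F_(n-1)]] with Q = [[1,1],[1,0]].
n = 218 = 11011010₂. Square-and-multiply, entries mod 399:
Q^1 = [[1,1],[1,0]]
Q^3 = (Q^1)²·Q = [[3,2],[2,1]]
Q^6 = (Q^3)² = [[13,8],[8,5]]
Q^13 = (Q^6)²·Q = [[377,233],[233,144]]
Q^27 = (Q^13)²·Q = [[207,110],[110,97]]
Q^54 = (Q^27)² = [[286,323],[323,362]]
Q^109 = (Q^54)²·Q = [[20,191],[191,228]]
Q^218 = (Q^109)² = [[173,286],[286,286]]
F_218 mod 399 = Q^218[0][1] = 286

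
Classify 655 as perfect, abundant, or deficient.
deficient

Proper divisors of 655: sum = 1 + 5 + 131 = 137
Since 137 < 655, 655 is deficient.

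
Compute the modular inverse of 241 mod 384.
145

gcd(241, 384) = 1, so the inverse exists.
Extended Euclidean algorithm on (384, 241):
384 = 1 × 241 + 143  ⟹  143 = (1)·384 + (-1)·241
241 = 1 × 143 + 98  ⟹  98 = (-1)·384 + (2)·241
143 = 1 × 98 + 45  ⟹  45 = (2)·384 + (-3)·241
98 = 2 × 45 + 8  ⟹  8 = (-5)·384 + (8)·241
45 = 5 × 8 + 5  ⟹  5 = (27)·384 + (-43)·241
8 = 1 × 5 + 3  ⟹  3 = (-32)·384 + (51)·241
5 = 1 × 3 + 2  ⟹  2 = (59)·384 + (-94)·241
3 = 1 × 2 + 1  ⟹  1 = (-91)·384 + (145)·241
So (145)·241 ≡ 1 (mod 384), i.e. 241^(-1) ≡ 145 (mod 384).
Check: 241 × 145 = 34945 ≡ 1 (mod 384)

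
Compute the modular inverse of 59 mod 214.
185

gcd(59, 214) = 1, so the inverse exists.
Extended Euclidean algorithm on (214, 59):
214 = 3 × 59 + 37  ⟹  37 = (1)·214 + (-3)·59
59 = 1 × 37 + 22  ⟹  22 = (-1)·214 + (4)·59
37 = 1 × 22 + 15  ⟹  15 = (2)·214 + (-7)·59
22 = 1 × 15 + 7  ⟹  7 = (-3)·214 + (11)·59
15 = 2 × 7 + 1  ⟹  1 = (8)·214 + (-29)·59
So (-29)·59 ≡ 1 (mod 214), i.e. 59^(-1) ≡ -29 ≡ 185 (mod 214).
Check: 59 × 185 = 10915 ≡ 1 (mod 214)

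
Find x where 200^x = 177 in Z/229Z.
75

Baby-step giant-step with step n = ⌈√229⌉ = 16.
Baby steps 200^j mod 229 (j:value) for j=0..15: 0:1, 1:200, 2:154, 3:114, 4:129, 5:152, 6:172, 7:50, 8:153, 9:143, 10:204, 11:38, 12:43, 13:127, 14:210, 15:93.
Giant-step multiplier: 200^(-16) ≡ 200^(228-16) = 200^212 ≡ 9 (mod 229).
Giant steps γ_i = 177·9^i mod 229: γ_0=177, γ_1=219, γ_2=139, γ_3=106, γ_4=38 (in table at j=11).
x = i·n + j = 4·16 + 11 = 75.
Check: 200^75 ≡ 177 (mod 229).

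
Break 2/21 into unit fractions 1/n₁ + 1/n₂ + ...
1/11 + 1/231

Greedy algorithm:
2/21: ceiling(21/2) = 11, use 1/11
1/231: ceiling(231/1) = 231, use 1/231
Result: 2/21 = 1/11 + 1/231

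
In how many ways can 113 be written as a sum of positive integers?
851376628

p(n) counts ways to write n as a sum of positive integers (order ignored).
Euler's pentagonal recurrence: p(k) = p(k-1) + p(k-2) - p(k-5) - p(k-7) + p(k-12) + p(k-15) - ... (offsets j(3j∓1)/2, signs ++--, p(0)=1, p(<0)=0).
DP table for k = 0..112: p(0)=1, p(1)=1, p(2)=2, p(3)=3, p(4)=5, p(5)=7, p(6)=11, p(7)=15, p(8)=22, p(9)=30, p(10)=42, p(11)=56, p(12)=77, p(13)=101, p(14)=135, p(15)=176, p(16)=231, p(17)=297, p(18)=385, p(19)=490, p(20)=627, p(21)=792, p(22)=1002, p(23)=1255, p(24)=1575, p(25)=1958, p(26)=2436, p(27)=3010, p(28)=3718, p(29)=4565, p(30)=5604, p(31)=6842, p(32)=8349, p(33)=10143, p(34)=12310, p(35)=14883, p(36)=17977, p(37)=21637, p(38)=26015, p(39)=31185, p(40)=37338, p(41)=44583, p(42)=53174, p(43)=63261, p(44)=75175, p(45)=89134, p(46)=105558, p(47)=124754, p(48)=147273, p(49)=173525, p(50)=204226, p(51)=239943, p(52)=281589, p(53)=329931, p(54)=386155, p(55)=451276, p(56)=526823, p(57)=614154, p(58)=715220, p(59)=831820, p(60)=966467, p(61)=1121505, p(62)=1300156, p(63)=1505499, p(64)=1741630, p(65)=2012558, p(66)=2323520, p(67)=2679689, p(68)=3087735, p(69)=3554345, p(70)=4087968, p(71)=4697205, p(72)=5392783, p(73)=6185689, p(74)=7089500, p(75)=8118264, p(76)=9289091, p(77)=10619863, p(78)=12132164, p(79)=13848650, p(80)=15796476, p(81)=18004327, p(82)=20506255, p(83)=23338469, p(84)=26543660, p(85)=30167357, p(86)=34262962, p(87)=38887673, p(88)=44108109, p(89)=49995925, p(90)=56634173, p(91)=64112359, p(92)=72533807, p(93)=82010177, p(94)=92669720, p(95)=104651419, p(96)=118114304, p(97)=133230930, p(98)=150198136, p(99)=169229875, p(100)=190569292, p(101)=214481126, p(102)=241265379, p(103)=271248950, p(104)=304801365, p(105)=342325709, p(106)=384276336, p(107)=431149389, p(108)=483502844, p(109)=541946240, p(110)=607163746, p(111)=679903203, p(112)=761002156.
Final step: p(113) = p(112) + p(111) - p(108) - p(106) + p(101) + p(98) - p(91) - p(87) + p(78) + p(73) - p(62) - p(56) + p(43) + p(36) - p(21) - p(13)
= 761002156 + 679903203 - 483502844 - 384276336 + 214481126 + 150198136 - 64112359 - 38887673 + 12132164 + 6185689 - 1300156 - 526823 + 63261 + 17977 - 792 - 101
= 851376628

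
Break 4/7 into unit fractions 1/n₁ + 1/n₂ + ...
1/2 + 1/14

Greedy algorithm:
4/7: ceiling(7/4) = 2, use 1/2
1/14: ceiling(14/1) = 14, use 1/14
Result: 4/7 = 1/2 + 1/14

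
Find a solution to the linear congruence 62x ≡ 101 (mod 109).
x ≡ 28 (mod 109)

gcd(62, 109) = 1, which divides 101, so solutions exist.
Find 62^(-1) mod 109 by the extended Euclidean algorithm:
109 = 1 × 62 + 47  ⟹  47 = (1)·109 + (-1)·62
62 = 1 × 47 + 15  ⟹  15 = (-1)·109 + (2)·62
47 = 3 × 15 + 2  ⟹  2 = (4)·109 + (-7)·62
15 = 7 × 2 + 1  ⟹  1 = (-29)·109 + (51)·62
So (51)·62 ≡ 1 (mod 109), i.e. 62^(-1) ≡ 51 (mod 109).
x ≡ 51 × 101 = 5151 ≡ 28 (mod 109).
Check: 62 × 28 = 1736 ≡ 101 (mod 109).
Unique solution: x ≡ 28 (mod 109)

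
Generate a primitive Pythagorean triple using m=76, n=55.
(2751, 8360, 8801)

Euclid's formula: a = m² - n², b = 2mn, c = m² + n²
m = 76, n = 55
a = 76² - 55² = 5776 - 3025 = 2751
b = 2 × 76 × 55 = 8360
c = 76² + 55² = 5776 + 3025 = 8801
Verification: 2751² + 8360² = 7568001 + 69889600 = 77457601 = 8801² ✓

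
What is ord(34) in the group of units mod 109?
18

109 is prime, so ord(34) divides φ(109) = 108.
Divisors of 108: 1, 2, 3, 4, 6, 9, 12, 18, 27, 36, 54, 108.
Repeated squaring: 34^1 ≡ 34, 34^2 ≡ 66, 34^4 ≡ 105, 34^8 ≡ 16, 34^16 ≡ 38, 34^32 ≡ 27, 34^64 ≡ 75 (mod 109).
Test 34^d mod 109 for each divisor d in increasing order:
34^1 ≡ 34
34^2 ≡ 66
34^3 = 34^2·34^1 ≡ 64
34^4 ≡ 105
34^6 = 34^4·34^2 ≡ 63
34^9 = 34^8·34^1 ≡ 108
34^12 = 34^8·34^4 ≡ 45
34^18 = 34^16·34^2 ≡ 1  ← first divisor giving 1
The order is 18.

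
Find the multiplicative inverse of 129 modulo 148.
109

gcd(129, 148) = 1, so the inverse exists.
Extended Euclidean algorithm on (148, 129):
148 = 1 × 129 + 19  ⟹  19 = (1)·148 + (-1)·129
129 = 6 × 19 + 15  ⟹  15 = (-6)·148 + (7)·129
19 = 1 × 15 + 4  ⟹  4 = (7)·148 + (-8)·129
15 = 3 × 4 + 3  ⟹  3 = (-27)·148 + (31)·129
4 = 1 × 3 + 1  ⟹  1 = (34)·148 + (-39)·129
So (-39)·129 ≡ 1 (mod 148), i.e. 129^(-1) ≡ -39 ≡ 109 (mod 148).
Check: 129 × 109 = 14061 ≡ 1 (mod 148)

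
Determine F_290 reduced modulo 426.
55

Matrix identity: Q^n = [[F_(n+1), F_n], [F_n, F_(n-1)]] with Q = [[1,1],[1,0]].
n = 290 = 100100010₂. Square-and-multiply, entries mod 426:
Q^1 = [[1,1],[1,0]]
Q^2 = (Q^1)² = [[2,1],[1,1]]
Q^4 = (Q^2)² = [[5,3],[3,2]]
Q^9 = (Q^4)²·Q = [[55,34],[34,21]]
Q^18 = (Q^9)² = [[347,28],[28,319]]
Q^36 = (Q^18)² = [[209,330],[330,305]]
Q^72 = (Q^36)² = [[73,72],[72,1]]
Q^145 = (Q^72)²·Q = [[79,289],[289,216]]
Q^290 = (Q^145)² = [[302,55],[55,247]]
F_290 mod 426 = Q^290[0][1] = 55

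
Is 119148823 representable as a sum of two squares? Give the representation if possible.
Not possible

Factorization: 119148823 = 53 × 131^3
By Fermat: n is sum of two squares iff every prime p ≡ 3 (mod 4) appears to even power.
Prime(s) ≡ 3 (mod 4) with odd exponent: [(131, 3)]
Therefore 119148823 cannot be expressed as a² + b².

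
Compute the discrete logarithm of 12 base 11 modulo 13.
6

Baby-step giant-step with step n = ⌈√13⌉ = 4.
Baby steps 11^j mod 13 (j:value) for j=0..3: 0:1, 1:11, 2:4, 3:5.
Giant-step multiplier: 11^(-4) ≡ 11^(12-4) = 11^8 ≡ 9 (mod 13).
Giant steps γ_i = 12·9^i mod 13: γ_0=12, γ_1=4 (in table at j=2).
x = i·n + j = 1·4 + 2 = 6.
Check: 11^6 ≡ 12 (mod 13).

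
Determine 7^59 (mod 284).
55

Repeated squaring. Binary of 59 = 111011.
7^1 ≡ 7 (mod 284); 7^2 ≡ 49 (mod 284); 7^4 ≡ 129 (mod 284); 7^8 ≡ 169 (mod 284); 7^16 ≡ 161 (mod 284); 7^32 ≡ 77 (mod 284)
7^59 = 7^1 × 7^2 × 7^8 × 7^16 × 7^32 ≡ 55 (mod 284)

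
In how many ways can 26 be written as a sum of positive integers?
2436

p(n) counts ways to write n as a sum of positive integers (order ignored).
Euler's pentagonal recurrence: p(k) = p(k-1) + p(k-2) - p(k-5) - p(k-7) + p(k-12) + p(k-15) - ... (offsets j(3j∓1)/2, signs ++--, p(0)=1, p(<0)=0).
DP table for k = 0..25: p(0)=1, p(1)=1, p(2)=2, p(3)=3, p(4)=5, p(5)=7, p(6)=11, p(7)=15, p(8)=22, p(9)=30, p(10)=42, p(11)=56, p(12)=77, p(13)=101, p(14)=135, p(15)=176, p(16)=231, p(17)=297, p(18)=385, p(19)=490, p(20)=627, p(21)=792, p(22)=1002, p(23)=1255, p(24)=1575, p(25)=1958.
Final step: p(26) = p(25) + p(24) - p(21) - p(19) + p(14) + p(11) - p(4) - p(0)
= 1958 + 1575 - 792 - 490 + 135 + 56 - 5 - 1
= 2436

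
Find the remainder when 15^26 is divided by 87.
33

Repeated squaring. Binary of 26 = 11010.
15^1 ≡ 15 (mod 87); 15^2 ≡ 51 (mod 87); 15^4 ≡ 78 (mod 87); 15^8 ≡ 81 (mod 87); 15^16 ≡ 36 (mod 87)
15^26 = 15^2 × 15^8 × 15^16 ≡ 33 (mod 87)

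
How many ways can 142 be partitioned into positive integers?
18440293320

p(n) counts ways to write n as a sum of positive integers (order ignored).
Euler's pentagonal recurrence: p(k) = p(k-1) + p(k-2) - p(k-5) - p(k-7) + p(k-12) + p(k-15) - ... (offsets j(3j∓1)/2, signs ++--, p(0)=1, p(<0)=0).
DP table for k = 0..141: p(0)=1, p(1)=1, p(2)=2, p(3)=3, p(4)=5, p(5)=7, p(6)=11, p(7)=15, p(8)=22, p(9)=30, p(10)=42, p(11)=56, p(12)=77, p(13)=101, p(14)=135, p(15)=176, p(16)=231, p(17)=297, p(18)=385, p(19)=490, p(20)=627, p(21)=792, p(22)=1002, p(23)=1255, p(24)=1575, p(25)=1958, p(26)=2436, p(27)=3010, p(28)=3718, p(29)=4565, p(30)=5604, p(31)=6842, p(32)=8349, p(33)=10143, p(34)=12310, p(35)=14883, p(36)=17977, p(37)=21637, p(38)=26015, p(39)=31185, p(40)=37338, p(41)=44583, p(42)=53174, p(43)=63261, p(44)=75175, p(45)=89134, p(46)=105558, p(47)=124754, p(48)=147273, p(49)=173525, p(50)=204226, p(51)=239943, p(52)=281589, p(53)=329931, p(54)=386155, p(55)=451276, p(56)=526823, p(57)=614154, p(58)=715220, p(59)=831820, p(60)=966467, p(61)=1121505, p(62)=1300156, p(63)=1505499, p(64)=1741630, p(65)=2012558, p(66)=2323520, p(67)=2679689, p(68)=3087735, p(69)=3554345, p(70)=4087968, p(71)=4697205, p(72)=5392783, p(73)=6185689, p(74)=7089500, p(75)=8118264, p(76)=9289091, p(77)=10619863, p(78)=12132164, p(79)=13848650, p(80)=15796476, p(81)=18004327, p(82)=20506255, p(83)=23338469, p(84)=26543660, p(85)=30167357, p(86)=34262962, p(87)=38887673, p(88)=44108109, p(89)=49995925, p(90)=56634173, p(91)=64112359, p(92)=72533807, p(93)=82010177, p(94)=92669720, p(95)=104651419, p(96)=118114304, p(97)=133230930, p(98)=150198136, p(99)=169229875, p(100)=190569292, p(101)=214481126, p(102)=241265379, p(103)=271248950, p(104)=304801365, p(105)=342325709, p(106)=384276336, p(107)=431149389, p(108)=483502844, p(109)=541946240, p(110)=607163746, p(111)=679903203, p(112)=761002156, p(113)=851376628, p(114)=952050665, p(115)=1064144451, p(116)=1188908248, p(117)=1327710076, p(118)=1482074143, p(119)=1653668665, p(120)=1844349560, p(121)=2056148051, p(122)=2291320912, p(123)=2552338241, p(124)=2841940500, p(125)=3163127352, p(126)=3519222692, p(127)=3913864295, p(128)=4351078600, p(129)=4835271870, p(130)=5371315400, p(131)=5964539504, p(132)=6620830889, p(133)=7346629512, p(134)=8149040695, p(135)=9035836076, p(136)=10015581680, p(137)=11097645016, p(138)=12292341831, p(139)=13610949895, p(140)=15065878135, p(141)=16670689208.
Final step: p(142) = p(141) + p(140) - p(137) - p(135) + p(130) + p(127) - p(120) - p(116) + p(107) + p(102) - p(91) - p(85) + p(72) + p(65) - p(50) - p(42) + p(25) + p(16)
= 16670689208 + 15065878135 - 11097645016 - 9035836076 + 5371315400 + 3913864295 - 1844349560 - 1188908248 + 431149389 + 241265379 - 64112359 - 30167357 + 5392783 + 2012558 - 204226 - 53174 + 1958 + 231
= 18440293320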